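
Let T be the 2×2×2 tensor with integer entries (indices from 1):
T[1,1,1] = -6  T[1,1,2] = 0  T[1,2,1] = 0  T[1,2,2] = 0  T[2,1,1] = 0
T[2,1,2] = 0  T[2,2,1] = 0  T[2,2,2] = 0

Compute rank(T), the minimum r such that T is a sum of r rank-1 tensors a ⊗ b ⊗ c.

Lower bound: T ≠ 0 (e.g. T[1,1,1] = -6), so rank(T) ≥ 1.
Upper bound: if T = a ⊗ b ⊗ c then every fibre of T is a multiple of the corresponding factor, so read the factors off the fibres through the nonzero entry T[1,1,1] = -6.
The mode-1 fibre T[:,1,1] = [-6, 0] gives a = [1, 0] (primitive direction); the mode-2 fibre T[1,:,1] = [-6, 0] gives b = [1, 0]; then c[k] = T[1,1,k] / (a[1]·b[1]) = [-6, 0] / 1 = [-6, 0].
Expanding [1, 0] ⊗ [1, 0] ⊗ [-6, 0] reproduces all 8 entries of T, so T = [1, 0] ⊗ [1, 0] ⊗ [-6, 0] and rank(T) ≤ 1.
These bounds meet, so rank(T) = 1.

1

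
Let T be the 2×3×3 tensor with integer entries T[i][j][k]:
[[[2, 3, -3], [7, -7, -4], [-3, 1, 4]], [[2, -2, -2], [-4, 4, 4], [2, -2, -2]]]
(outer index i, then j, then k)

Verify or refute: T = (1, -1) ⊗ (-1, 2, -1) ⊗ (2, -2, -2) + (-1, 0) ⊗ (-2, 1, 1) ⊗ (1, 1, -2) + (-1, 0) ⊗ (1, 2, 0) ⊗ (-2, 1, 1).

Yes

Reconstruct entrywise from the claimed factors. For example, T[1,2,0] = 2 and Σₗ aₗ[1]bₗ[2]cₗ[0] = (-1)·(-1)·(2) + (0)·(1)·(1) + (0)·(0)·(-2) = 2; checking all 18 entries, every one matches. The claim holds.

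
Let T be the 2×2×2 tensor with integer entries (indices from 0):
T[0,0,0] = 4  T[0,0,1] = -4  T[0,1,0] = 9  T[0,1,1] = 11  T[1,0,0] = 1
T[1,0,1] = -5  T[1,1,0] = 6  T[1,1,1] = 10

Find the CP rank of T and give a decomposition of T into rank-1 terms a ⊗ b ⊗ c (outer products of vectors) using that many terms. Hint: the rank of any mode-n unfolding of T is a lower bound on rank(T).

Lower bound: in the mode-2 unfolding of T (rows indexed by j, columns by (i,k)) the 2×2 minor on rows j ∈ {0, 1}, columns (i,k) ∈ {(0,0), (0,1)} is det [[4, -4], [9, 11]] = 80 ≠ 0, so that unfolding has rank ≥ 2 and hence rank(T) ≥ 2 (CP rank is at least every unfolding rank, though it can be larger).
Upper bound: with S_k = T[:,:,k], the two rank-1 terms a₁b₁ᵀ, a₂b₂ᵀ are the rank-1 members of the pencil x·S₀ + y·S₁.
det(x·S₀ + y·S₁) is 15·x² + 50·xy + 15·y² = 5·(x + 3·y)(3·x + y), vanishing at (x:y) = (3:-1) and (1:-3).
M₁ = 3·S₀ − S₁ = [[16, 16], [8, 8]] = 8·(2, 1)(1, 1)ᵀ and M₂ = S₀ − 3·S₁ = [[16, -24], [16, -24]] = 8·(1, 1)(2, -3)ᵀ, so take a₁ = (2, 1), b₁ = (1, 1), a₂ = (1, 1), b₂ = (2, -3).
Each slice is an integer combination of E₁ = a₁b₁ᵀ and E₂ = a₂b₂ᵀ: S₀ = 3·E₁ − E₂, S₁ = E₁ − 3·E₂; reading off coefficients, c₁ = (3, 1) and c₂ = (-1, -3).
Hence T = (2, 1) ⊗ (1, 1) ⊗ (3, 1) + (1, 1) ⊗ (2, -3) ⊗ (-1, -3), so rank(T) ≤ 2.
These bounds meet, so rank(T) = 2.

rank(T) = 2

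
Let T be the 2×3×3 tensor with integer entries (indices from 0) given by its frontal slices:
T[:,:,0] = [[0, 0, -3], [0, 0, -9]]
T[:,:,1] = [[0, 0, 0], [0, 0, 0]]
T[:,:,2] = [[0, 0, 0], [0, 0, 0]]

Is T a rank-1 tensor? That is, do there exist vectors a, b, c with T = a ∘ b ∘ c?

If T = a ∘ b ∘ c then every fibre of T is a multiple of the corresponding factor, so read the factors off the fibres through the nonzero entry T[0,2,0] = -3.
The mode-1 fibre T[:,2,0] = [-3, -9] gives a = [1, 3] (primitive direction); the mode-2 fibre T[0,:,0] = [0, 0, -3] gives b = [0, 0, 1]; then c[k] = T[0,2,k] / (a[0]·b[2]) = [-3, 0, 0] / 1 = [-3, 0, 0].
Expanding [1, 3] ∘ [0, 0, 1] ∘ [-3, 0, 0] reproduces all 18 entries of T, so T = [1, 3] ∘ [0, 0, 1] ∘ [-3, 0, 0] and rank(T) ≤ 1.
Equivalently every frontal slice T[:,:,k] is c[k] times the rank-1 matrix [1, 3] ∘ [0, 0, 1]. So T has rank 1 (it is nonzero).

Yes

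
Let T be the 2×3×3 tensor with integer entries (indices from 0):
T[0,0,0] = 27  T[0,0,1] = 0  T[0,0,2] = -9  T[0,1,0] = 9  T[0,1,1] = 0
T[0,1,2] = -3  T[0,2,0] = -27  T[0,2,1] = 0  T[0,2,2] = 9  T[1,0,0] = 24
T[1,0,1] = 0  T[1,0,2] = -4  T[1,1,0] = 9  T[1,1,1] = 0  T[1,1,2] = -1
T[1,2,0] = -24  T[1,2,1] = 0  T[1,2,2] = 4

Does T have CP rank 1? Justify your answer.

The mode-1 unfolding of T (rows indexed by i, columns by (j,k) = (0,0), (0,1), (0,2), (1,0), (1,1), (1,2), (2,0), (2,1), (2,2)) is [[27, 0, -9, 9, 0, -3, -27, 0, 9], [24, 0, -4, 9, 0, -1, -24, 0, 4]].
There the 2×2 minor on rows i ∈ {0, 1}, columns (j,k) ∈ {(0,0), (0,2)} is det [[27, -9], [24, -4]] = 108 ≠ 0, so this unfolding has rank ≥ 2; CP rank is at least every unfolding rank, so rank(T) ≥ 2.
In particular rank(T) ≥ 2 > 1, so T is not rank-1.

No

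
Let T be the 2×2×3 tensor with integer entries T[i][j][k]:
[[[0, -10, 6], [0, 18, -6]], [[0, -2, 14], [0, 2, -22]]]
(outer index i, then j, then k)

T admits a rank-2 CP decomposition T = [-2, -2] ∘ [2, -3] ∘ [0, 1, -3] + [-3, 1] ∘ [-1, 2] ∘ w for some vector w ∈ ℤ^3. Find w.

Subtract the known terms from T to get the rank-1 residual R = [-3, 1] ∘ [-1, 2] ∘ w, so R[i,j,k] = a[i]·b[j]·w[k]. Pick indices with nonzero a[0]·b[0] = (-3)·(-1) = 3. Only the fibre through (0,0,·) is needed: R[0,0,:] = T[0,0,:] − Σₗ aₗ[0]bₗ[0]cₗ = [0, -10, 6] − (-2)·(2)·[0, 1, -3] = [0, -6, -6]. Then w[k] = R[0,0,k] / 3 for each k, giving w = [0, -6, -6] / 3 = [0, -2, -2].

w = [0, -2, -2]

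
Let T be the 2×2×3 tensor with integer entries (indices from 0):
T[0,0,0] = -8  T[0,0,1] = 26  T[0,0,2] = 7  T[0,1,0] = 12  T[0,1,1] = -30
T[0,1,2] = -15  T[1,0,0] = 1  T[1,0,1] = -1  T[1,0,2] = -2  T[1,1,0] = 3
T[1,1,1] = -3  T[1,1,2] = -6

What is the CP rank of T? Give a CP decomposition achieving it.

Lower bound: the mode-2 unfolding of T (rows indexed by j, columns by (i,k) = (0,0), (0,1), (0,2), (1,0), (1,1), (1,2)) is [[-8, 26, 7, 1, -1, -2], [12, -30, -15, 3, -3, -6]].
There the 2×2 minor on rows j ∈ {0, 1}, columns (i,k) ∈ {(0,0), (0,1)} is det [[-8, 26], [12, -30]] = -72 ≠ 0, so this unfolding has rank ≥ 2; CP rank is at least every unfolding rank, so rank(T) ≥ 2. (This is only a lower bound: in general the CP rank may exceed every unfolding rank, so we still need to exhibit 2 rank-1 terms summing to T.)
Upper bound — finding two terms. Write S_k = T[:,:,k] for the frontal slices: S₀ = [[-8, 12], [1, 3]], S₁ = [[26, -30], [-1, -3]], S₂ = [[7, -15], [-2, -6]].
If T = a₁ ⊗ b₁ ⊗ c₁ + a₂ ⊗ b₂ ⊗ c₂ then each S_k = c₁[k]·a₁b₁ᵀ + c₂[k]·a₂b₂ᵀ. S₀ and S₁ are linearly independent, so a₁b₁ᵀ and a₂b₂ᵀ must span the same plane of matrices: they are the rank-1 matrices of the form x·S₀ + y·S₁.
det(x·S₀ + y·S₁) is −36·x² + 144·xy − 108·y² = (-36)·(x − 3·y)(x − y), vanishing at (x:y) = (3:1) and (1:1).
M₁ = 3·S₀ + S₁ = [[2, 6], [2, 6]] = 2·[1, 1][1, 3]ᵀ and M₂ = S₀ + S₁ = [[18, -18], [0, 0]] = 18·[1, 0][1, -1]ᵀ, so take a₁ = [1, 1], b₁ = [1, 3], a₂ = [1, 0], b₂ = [1, -1].
Each slice is an integer combination of E₁ = a₁b₁ᵀ and E₂ = a₂b₂ᵀ: S₀ = E₁ − 9·E₂, S₁ = −E₁ + 27·E₂, S₂ = −2·E₁ + 9·E₂; reading off coefficients, c₁ = [1, -1, -2] and c₂ = [-9, 27, 9].
Hence T = [1, 1] ⊗ [1, 3] ⊗ [1, -1, -2] + [1, 0] ⊗ [1, -1] ⊗ [-9, 27, 9], so rank(T) ≤ 2.
These bounds meet, so rank(T) = 2.
Check entry T[0,0,1] = 26: (1)·(1)·(-1) + (1)·(1)·(27) = 26.

rank(T) = 2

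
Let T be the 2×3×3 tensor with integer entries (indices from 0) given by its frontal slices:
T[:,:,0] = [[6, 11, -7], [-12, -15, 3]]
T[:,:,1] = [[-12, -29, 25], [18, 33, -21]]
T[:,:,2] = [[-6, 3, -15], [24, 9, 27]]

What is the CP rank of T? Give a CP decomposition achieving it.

Lower bound: the mode-2 unfolding of T (rows indexed by j, columns by (i,k) = (0,0), (0,1), (0,2), (1,0), (1,1), (1,2)) is [[6, -12, -6, -12, 18, 24], [11, -29, 3, -15, 33, 9], [-7, 25, -15, 3, -21, 27]].
There the 2×2 minor on rows j ∈ {0, 1}, columns (i,k) ∈ {(0,0), (0,1)} is det [[6, -12], [11, -29]] = -42 ≠ 0, so this unfolding has rank ≥ 2; CP rank is at least every unfolding rank, so rank(T) ≥ 2. (Unfolding ranks only ever bound the CP rank from below — rank(T) can be strictly larger than all of them — so the matching upper bound has to come from an explicit 2-term decomposition.)
Upper bound — finding two terms. Write S_k = T[:,:,k] for the frontal slices: S₀ = [[6, 11, -7], [-12, -15, 3]], S₁ = [[-12, -29, 25], [18, 33, -21]], S₂ = [[-6, 3, -15], [24, 9, 27]].
If T = a₁ ⊗ b₁ ⊗ c₁ + a₂ ⊗ b₂ ⊗ c₂ then each S_k = c₁[k]·a₁b₁ᵀ + c₂[k]·a₂b₂ᵀ. S₀ and S₁ are linearly independent, so a₁b₁ᵀ and a₂b₂ᵀ must span the same plane of matrices: they are the rank-1 matrices of the form x·S₀ + y·S₁.
The 2×2 minor of x·S₀ + y·S₁ on rows {0,1}, columns {0,1} is 42·x² − 168·xy + 126·y² = 42·(x − 3·y)(x − y), vanishing at (x:y) = (3:1) and (1:1).
M₁ = 3·S₀ + S₁ = [[6, 4, 4], [-18, -12, -12]] = 2·[1, -3][3, 2, 2]ᵀ and M₂ = S₀ + S₁ = [[-6, -18, 18], [6, 18, -18]] = (-6)·[1, -1][1, 3, -3]ᵀ, so take a₁ = [1, -3], b₁ = [3, 2, 2], a₂ = [1, -1], b₂ = [1, 3, -3].
Each slice is an integer combination of E₁ = a₁b₁ᵀ and E₂ = a₂b₂ᵀ: S₀ = E₁ + 3·E₂, S₁ = −E₁ − 9·E₂, S₂ = −3·E₁ + 3·E₂; reading off coefficients, c₁ = [1, -1, -3] and c₂ = [3, -9, 3].
Hence T = [1, -3] ⊗ [3, 2, 2] ⊗ [1, -1, -3] + [1, -1] ⊗ [1, 3, -3] ⊗ [3, -9, 3], so rank(T) ≤ 2.
These bounds meet, so rank(T) = 2.

rank(T) = 2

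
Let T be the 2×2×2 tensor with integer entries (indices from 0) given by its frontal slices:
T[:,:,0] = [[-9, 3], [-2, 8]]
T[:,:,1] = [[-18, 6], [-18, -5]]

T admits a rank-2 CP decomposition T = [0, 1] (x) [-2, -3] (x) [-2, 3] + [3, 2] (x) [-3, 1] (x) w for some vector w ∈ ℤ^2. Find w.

w = [1, 2]

Subtract the known terms from T to get the rank-1 residual R = [3, 2] (x) [-3, 1] (x) w, so R[i,j,k] = a[i]·b[j]·w[k]. Pick indices with nonzero a[0]·b[0] = (3)·(-3) = -9. Only the fibre through (0,0,·) is needed: R[0,0,:] = T[0,0,:] − Σₗ aₗ[0]bₗ[0]cₗ = [-9, -18] − (0)·(-2)·[-2, 3] = [-9, -18]. Then w[k] = R[0,0,k] / -9 for each k, giving w = [-9, -18] / -9 = [1, 2].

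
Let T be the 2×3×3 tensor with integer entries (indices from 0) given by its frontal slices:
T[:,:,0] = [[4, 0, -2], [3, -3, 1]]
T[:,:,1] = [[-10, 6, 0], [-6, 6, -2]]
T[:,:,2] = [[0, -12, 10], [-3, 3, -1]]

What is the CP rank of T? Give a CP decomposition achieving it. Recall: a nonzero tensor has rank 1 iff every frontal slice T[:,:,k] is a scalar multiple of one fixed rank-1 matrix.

Lower bound: the mode-1 unfolding of T (rows indexed by i, columns by (j,k) = (0,0), (0,1), (0,2), (1,0), (1,1), (1,2), (2,0), (2,1), (2,2)) is [[4, -10, 0, 0, 6, -12, -2, 0, 10], [3, -6, -3, -3, 6, 3, 1, -2, -1]].
There the 2×2 minor on rows i ∈ {0, 1}, columns (j,k) ∈ {(0,0), (0,1)} is det [[4, -10], [3, -6]] = 6 ≠ 0, so this unfolding has rank ≥ 2; CP rank is at least every unfolding rank, so rank(T) ≥ 2. (Unfolding ranks only ever bound the CP rank from below — rank(T) can be strictly larger than all of them — so the matching upper bound has to come from an explicit 2-term decomposition.)
Upper bound — finding two terms. Write S_k = T[:,:,k] for the frontal slices: S₀ = [[4, 0, -2], [3, -3, 1]], S₁ = [[-10, 6, 0], [-6, 6, -2]], S₂ = [[0, -12, 10], [-3, 3, -1]].
If T = a₁ ⊗ b₁ ⊗ c₁ + a₂ ⊗ b₂ ⊗ c₂ then each S_k = c₁[k]·a₁b₁ᵀ + c₂[k]·a₂b₂ᵀ. S₀ and S₁ are linearly independent, so a₁b₁ᵀ and a₂b₂ᵀ must span the same plane of matrices: they are the rank-1 matrices of the form x·S₀ + y·S₁.
The 2×2 minor of x·S₀ + y·S₁ on rows {0,1}, columns {0,1} is −12·x² + 36·xy − 24·y² = (-12)·(x − 2·y)(x − y), vanishing at (x:y) = (2:1) and (1:1).
M₁ = 2·S₀ + S₁ = [[-2, 6, -4], [0, 0, 0]] = (-2)·(1, 0)(1, -3, 2)ᵀ and M₂ = S₀ + S₁ = [[-6, 6, -2], [-3, 3, -1]] = −(2, 1)(3, -3, 1)ᵀ, so take a₁ = (1, 0), b₁ = (1, -3, 2), a₂ = (2, 1), b₂ = (3, -3, 1).
Each slice is an integer combination of E₁ = a₁b₁ᵀ and E₂ = a₂b₂ᵀ: S₀ = −2·E₁ + E₂, S₁ = 2·E₁ − 2·E₂, S₂ = 6·E₁ − E₂; reading off coefficients, c₁ = (-2, 2, 6) and c₂ = (1, -2, -1).
Hence T = (1, 0) ⊗ (1, -3, 2) ⊗ (-2, 2, 6) + (2, 1) ⊗ (3, -3, 1) ⊗ (1, -2, -1), so rank(T) ≤ 2.
These bounds meet, so rank(T) = 2.

rank(T) = 2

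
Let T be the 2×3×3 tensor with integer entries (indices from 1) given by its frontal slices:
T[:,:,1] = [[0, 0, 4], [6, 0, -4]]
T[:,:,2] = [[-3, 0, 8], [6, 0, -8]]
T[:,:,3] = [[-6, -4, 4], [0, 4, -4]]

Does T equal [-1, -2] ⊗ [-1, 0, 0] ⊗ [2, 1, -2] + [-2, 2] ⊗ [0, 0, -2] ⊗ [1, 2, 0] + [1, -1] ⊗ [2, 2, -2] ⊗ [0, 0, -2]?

Reconstruct entry (1,1,1) from the claimed factors: Σₗ aₗ[1]bₗ[1]cₗ[1] = (-1)·(-1)·(2) + (-2)·(0)·(1) + (1)·(2)·(0) = 2, but T[1,1,1] = 0. The claim is false.

No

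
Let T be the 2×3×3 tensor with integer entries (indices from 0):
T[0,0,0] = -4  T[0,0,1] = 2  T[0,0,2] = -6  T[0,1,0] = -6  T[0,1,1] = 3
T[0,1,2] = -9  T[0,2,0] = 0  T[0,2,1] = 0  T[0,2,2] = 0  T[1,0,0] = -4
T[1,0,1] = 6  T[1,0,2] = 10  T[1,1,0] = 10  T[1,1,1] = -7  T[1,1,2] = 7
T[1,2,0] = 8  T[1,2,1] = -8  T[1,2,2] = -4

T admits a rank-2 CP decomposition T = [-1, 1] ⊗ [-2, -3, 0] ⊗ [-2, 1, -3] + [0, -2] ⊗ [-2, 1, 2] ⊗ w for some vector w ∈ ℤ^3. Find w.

w = [-2, 2, 1]

Subtract the known terms from T to get the rank-1 residual R = [0, -2] ⊗ [-2, 1, 2] ⊗ w, so R[i,j,k] = a[i]·b[j]·w[k]. Pick indices with nonzero a[1]·b[0] = (-2)·(-2) = 4. Only the fibre through (1,0,·) is needed: R[1,0,:] = T[1,0,:] − Σₗ aₗ[1]bₗ[0]cₗ = [-4, 6, 10] − (1)·(-2)·[-2, 1, -3] = [-8, 8, 4]. Then w[k] = R[1,0,k] / 4 for each k, giving w = [-8, 8, 4] / 4 = [-2, 2, 1].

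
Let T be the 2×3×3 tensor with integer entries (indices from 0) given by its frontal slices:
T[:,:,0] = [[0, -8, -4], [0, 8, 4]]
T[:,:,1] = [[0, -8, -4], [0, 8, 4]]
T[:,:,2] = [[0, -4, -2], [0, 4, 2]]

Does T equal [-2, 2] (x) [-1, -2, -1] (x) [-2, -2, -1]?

No

Reconstruct entry (0,0,0) from the claimed factors: Σₗ aₗ[0]bₗ[0]cₗ[0] = (-2)·(-1)·(-2) = -4, but T[0,0,0] = 0. The claim is false.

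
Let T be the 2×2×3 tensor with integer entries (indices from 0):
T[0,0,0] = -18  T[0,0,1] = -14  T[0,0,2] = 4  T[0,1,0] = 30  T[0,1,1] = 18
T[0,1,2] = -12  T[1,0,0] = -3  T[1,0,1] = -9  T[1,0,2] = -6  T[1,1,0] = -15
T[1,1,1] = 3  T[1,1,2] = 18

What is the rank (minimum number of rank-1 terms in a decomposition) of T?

Lower bound: the mode-2 unfolding of T (rows indexed by j, columns by (i,k) = (0,0), (0,1), (0,2), (1,0), (1,1), (1,2)) is [[-18, -14, 4, -3, -9, -6], [30, 18, -12, -15, 3, 18]].
There the 2×2 minor on rows j ∈ {0, 1}, columns (i,k) ∈ {(0,0), (0,1)} is det [[-18, -14], [30, 18]] = 96 ≠ 0, so this unfolding has rank ≥ 2; CP rank is at least every unfolding rank, so rank(T) ≥ 2. (This is only a lower bound: in general the CP rank may exceed every unfolding rank, so we still need to exhibit 2 rank-1 terms summing to T.)
Upper bound — finding two terms. Write S_k = T[:,:,k] for the frontal slices: S₀ = [[-18, 30], [-3, -15]], S₁ = [[-14, 18], [-9, 3]], S₂ = [[4, -12], [-6, 18]].
If T = a₁ ⊗ b₁ ⊗ c₁ + a₂ ⊗ b₂ ⊗ c₂ then each S_k = c₁[k]·a₁b₁ᵀ + c₂[k]·a₂b₂ᵀ. S₀ and S₁ are linearly independent, so a₁b₁ᵀ and a₂b₂ᵀ must span the same plane of matrices: they are the rank-1 matrices of the form x·S₀ + y·S₁.
det(x·S₀ + y·S₁) is 360·x² + 480·xy + 120·y² = 120·(x + y)(3·x + y), vanishing at (x:y) = (1:-1) and (1:-3).
M₁ = S₀ − S₁ = [[-4, 12], [6, -18]] = (-2)·[2, -3][1, -3]ᵀ and M₂ = S₀ − 3·S₁ = [[24, -24], [24, -24]] = 24·[1, 1][1, -1]ᵀ, so take a₁ = [2, -3], b₁ = [1, -3], a₂ = [1, 1], b₂ = [1, -1].
Each slice is an integer combination of E₁ = a₁b₁ᵀ and E₂ = a₂b₂ᵀ: S₀ = −3·E₁ − 12·E₂, S₁ = −E₁ − 12·E₂, S₂ = 2·E₁; reading off coefficients, c₁ = [-3, -1, 2] and c₂ = [-12, -12, 0].
Hence T = [2, -3] ⊗ [1, -3] ⊗ [-3, -1, 2] + [1, 1] ⊗ [1, -1] ⊗ [-12, -12, 0], so rank(T) ≤ 2.
These bounds meet, so rank(T) = 2.
Check entry T[1,0,1] = -9: (-3)·(1)·(-1) + (1)·(1)·(-12) = -9.

2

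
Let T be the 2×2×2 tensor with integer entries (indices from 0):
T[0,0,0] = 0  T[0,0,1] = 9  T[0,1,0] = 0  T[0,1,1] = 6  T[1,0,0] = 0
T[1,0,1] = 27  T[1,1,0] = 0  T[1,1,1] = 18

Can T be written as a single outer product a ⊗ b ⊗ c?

Yes

If T = a ⊗ b ⊗ c then every fibre of T is a multiple of the corresponding factor, so read the factors off the fibres through the nonzero entry T[0,0,1] = 9.
The mode-1 fibre T[:,0,1] = [9, 27] gives a = [1, 3] (primitive direction); the mode-2 fibre T[0,:,1] = [9, 6] gives b = [3, 2]; then c[k] = T[0,0,k] / (a[0]·b[0]) = [0, 9] / 3 = [0, 3].
Expanding [1, 3] ⊗ [3, 2] ⊗ [0, 3] reproduces all 8 entries of T, so T = [1, 3] ⊗ [3, 2] ⊗ [0, 3] and rank(T) ≤ 1.
Equivalently every frontal slice T[:,:,k] is c[k] times the rank-1 matrix [1, 3] ⊗ [3, 2]. So T has rank 1 (it is nonzero).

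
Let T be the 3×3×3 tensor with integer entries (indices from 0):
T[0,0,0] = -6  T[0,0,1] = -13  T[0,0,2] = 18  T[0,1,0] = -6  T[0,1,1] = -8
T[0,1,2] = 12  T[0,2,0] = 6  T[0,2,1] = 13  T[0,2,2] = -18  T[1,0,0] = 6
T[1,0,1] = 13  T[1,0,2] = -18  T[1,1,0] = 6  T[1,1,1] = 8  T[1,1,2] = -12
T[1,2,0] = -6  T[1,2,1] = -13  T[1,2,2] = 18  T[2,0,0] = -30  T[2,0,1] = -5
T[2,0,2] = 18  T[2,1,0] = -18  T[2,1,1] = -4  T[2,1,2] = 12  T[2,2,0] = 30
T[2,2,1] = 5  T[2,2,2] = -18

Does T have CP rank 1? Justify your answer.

No

The mode-2 unfolding of T (rows indexed by j, columns by (i,k) = (0,0), (0,1), (0,2), (1,0), (1,1), (1,2), (2,0), (2,1), (2,2)) is [[-6, -13, 18, 6, 13, -18, -30, -5, 18], [-6, -8, 12, 6, 8, -12, -18, -4, 12], [6, 13, -18, -6, -13, 18, 30, 5, -18]].
There the 2×2 minor on rows j ∈ {0, 1}, columns (i,k) ∈ {(0,0), (0,1)} is det [[-6, -13], [-6, -8]] = -30 ≠ 0, so this unfolding has rank ≥ 2; CP rank is at least every unfolding rank, so rank(T) ≥ 2.
In particular rank(T) ≥ 2 > 1, so T is not rank-1.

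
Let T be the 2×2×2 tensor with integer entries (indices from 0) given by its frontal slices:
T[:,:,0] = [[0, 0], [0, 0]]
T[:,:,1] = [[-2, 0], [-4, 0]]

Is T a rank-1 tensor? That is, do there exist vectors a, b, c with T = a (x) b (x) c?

If T = a (x) b (x) c then every fibre of T is a multiple of the corresponding factor, so read the factors off the fibres through the nonzero entry T[0,0,1] = -2.
The mode-1 fibre T[:,0,1] = [-2, -4] gives a = [1, 2] (primitive direction); the mode-2 fibre T[0,:,1] = [-2, 0] gives b = [1, 0]; then c[k] = T[0,0,k] / (a[0]·b[0]) = [0, -2] / 1 = [0, -2].
Expanding [1, 2] (x) [1, 0] (x) [0, -2] reproduces all 8 entries of T, so T = [1, 2] (x) [1, 0] (x) [0, -2] and rank(T) ≤ 1.
Equivalently every frontal slice T[:,:,k] is c[k] times the rank-1 matrix [1, 2] (x) [1, 0]. So T has rank 1 (it is nonzero).

Yes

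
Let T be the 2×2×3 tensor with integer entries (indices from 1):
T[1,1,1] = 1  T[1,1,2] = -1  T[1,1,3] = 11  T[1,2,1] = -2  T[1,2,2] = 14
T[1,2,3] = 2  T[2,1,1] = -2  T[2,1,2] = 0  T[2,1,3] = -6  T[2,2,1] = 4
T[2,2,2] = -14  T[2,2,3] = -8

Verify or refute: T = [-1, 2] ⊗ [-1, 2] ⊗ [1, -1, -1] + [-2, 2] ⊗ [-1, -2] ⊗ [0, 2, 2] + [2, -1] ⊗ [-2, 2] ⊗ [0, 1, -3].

Reconstruct entry (1,1,3) from the claimed factors: Σₗ aₗ[1]bₗ[1]cₗ[3] = (-1)·(-1)·(-1) + (-2)·(-1)·(2) + (2)·(-2)·(-3) = 15, but T[1,1,3] = 11. The claim is false.

No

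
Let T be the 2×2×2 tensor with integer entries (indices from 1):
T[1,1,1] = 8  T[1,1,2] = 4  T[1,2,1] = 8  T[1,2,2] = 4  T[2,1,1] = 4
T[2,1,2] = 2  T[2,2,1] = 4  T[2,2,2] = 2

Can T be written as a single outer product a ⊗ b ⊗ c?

Yes

If T = a ⊗ b ⊗ c then every fibre of T is a multiple of the corresponding factor, so read the factors off the fibres through the nonzero entry T[1,1,1] = 8.
The mode-1 fibre T[:,1,1] = [8, 4] gives a = [2, 1] (primitive direction); the mode-2 fibre T[1,:,1] = [8, 8] gives b = [1, 1]; then c[k] = T[1,1,k] / (a[1]·b[1]) = [8, 4] / 2 = [4, 2].
Expanding [2, 1] ⊗ [1, 1] ⊗ [4, 2] reproduces all 8 entries of T, so T = [2, 1] ⊗ [1, 1] ⊗ [4, 2] and rank(T) ≤ 1.
Equivalently every frontal slice T[:,:,k] is c[k] times the rank-1 matrix [2, 1] ⊗ [1, 1]. So T has rank 1 (it is nonzero).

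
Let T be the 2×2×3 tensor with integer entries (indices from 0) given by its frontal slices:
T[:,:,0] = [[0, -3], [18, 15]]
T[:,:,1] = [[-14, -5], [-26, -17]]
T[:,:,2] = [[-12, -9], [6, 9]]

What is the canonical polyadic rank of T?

Lower bound: in the mode-2 unfolding of T (rows indexed by j, columns by (i,k)) the 2×2 minor on rows j ∈ {0, 1}, columns (i,k) ∈ {(0,0), (0,1)} is det [[0, -14], [-3, -5]] = -42 ≠ 0, so that unfolding has rank ≥ 2 and hence rank(T) ≥ 2 (CP rank is at least every unfolding rank, though it can be larger).
Upper bound: with S_k = T[:,:,k], the two rank-1 terms a₁b₁ᵀ, a₂b₂ᵀ are the rank-1 members of the pencil x·S₀ + y·S₁.
det(x·S₀ + y·S₁) is 54·x² − 198·xy + 108·y² = 18·(x − 3·y)(3·x − 2·y), vanishing at (x:y) = (3:1) and (2:3).
M₁ = 3·S₀ + S₁ = [[-14, -14], [28, 28]] = (-14)·[1, -2][1, 1]ᵀ and M₂ = 2·S₀ + 3·S₁ = [[-42, -21], [-42, -21]] = (-21)·[1, 1][2, 1]ᵀ, so take a₁ = [1, -2], b₁ = [1, 1], a₂ = [1, 1], b₂ = [2, 1].
Each slice is an integer combination of E₁ = a₁b₁ᵀ and E₂ = a₂b₂ᵀ: S₀ = −6·E₁ + 3·E₂, S₁ = 4·E₁ − 9·E₂, S₂ = −6·E₁ − 3·E₂; reading off coefficients, c₁ = [-6, 4, -6] and c₂ = [3, -9, -3].
Hence T = [1, -2] ⊗ [1, 1] ⊗ [-6, 4, -6] + [1, 1] ⊗ [2, 1] ⊗ [3, -9, -3], so rank(T) ≤ 2.
These bounds meet, so rank(T) = 2.

2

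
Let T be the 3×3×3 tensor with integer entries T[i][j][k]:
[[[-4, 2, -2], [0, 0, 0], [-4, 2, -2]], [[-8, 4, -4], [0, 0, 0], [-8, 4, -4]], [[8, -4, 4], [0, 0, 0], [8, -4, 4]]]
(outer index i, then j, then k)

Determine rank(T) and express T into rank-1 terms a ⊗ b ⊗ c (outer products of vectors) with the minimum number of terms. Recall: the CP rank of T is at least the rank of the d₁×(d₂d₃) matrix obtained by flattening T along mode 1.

rank(T) = 1

Lower bound: T ≠ 0 (e.g. T[0,0,0] = -4), so rank(T) ≥ 1.
Upper bound: if T = a ⊗ b ⊗ c then every fibre of T is a multiple of the corresponding factor, so read the factors off the fibres through the nonzero entry T[0,0,0] = -4.
The mode-1 fibre T[:,0,0] = [-4, -8, 8] gives a = (1, 2, -2) (primitive direction); the mode-2 fibre T[0,:,0] = [-4, 0, -4] gives b = (1, 0, 1); then c[k] = T[0,0,k] / (a[0]·b[0]) = [-4, 2, -2] / 1 = (-4, 2, -2).
Expanding (1, 2, -2) ⊗ (1, 0, 1) ⊗ (-4, 2, -2) reproduces all 27 entries of T, so T = (1, 2, -2) ⊗ (1, 0, 1) ⊗ (-4, 2, -2) and rank(T) ≤ 1.
These bounds meet, so rank(T) = 1.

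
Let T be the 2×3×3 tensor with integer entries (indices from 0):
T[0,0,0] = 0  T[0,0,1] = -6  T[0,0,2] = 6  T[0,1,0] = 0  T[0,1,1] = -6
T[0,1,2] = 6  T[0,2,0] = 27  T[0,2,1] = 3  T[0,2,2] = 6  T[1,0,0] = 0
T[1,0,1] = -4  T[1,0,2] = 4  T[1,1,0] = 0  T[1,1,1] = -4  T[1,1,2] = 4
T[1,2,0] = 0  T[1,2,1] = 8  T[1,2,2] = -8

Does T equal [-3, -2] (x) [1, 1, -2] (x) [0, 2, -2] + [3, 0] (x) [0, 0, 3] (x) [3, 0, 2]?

No

Reconstruct entry (0,2,1) from the claimed factors: Σₗ aₗ[0]bₗ[2]cₗ[1] = (-3)·(-2)·(2) + (3)·(3)·(0) = 12, but T[0,2,1] = 3. The claim is false.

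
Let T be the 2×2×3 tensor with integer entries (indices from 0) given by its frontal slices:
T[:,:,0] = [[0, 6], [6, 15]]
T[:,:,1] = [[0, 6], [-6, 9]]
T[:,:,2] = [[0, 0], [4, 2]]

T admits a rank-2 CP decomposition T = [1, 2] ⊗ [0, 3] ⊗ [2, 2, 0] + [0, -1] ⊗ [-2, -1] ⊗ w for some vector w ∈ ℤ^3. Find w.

w = [3, -3, 2]

Subtract the known terms from T to get the rank-1 residual R = [0, -1] ⊗ [-2, -1] ⊗ w, so R[i,j,k] = a[i]·b[j]·w[k]. Pick indices with nonzero a[1]·b[0] = (-1)·(-2) = 2. Only the fibre through (1,0,·) is needed: R[1,0,:] = T[1,0,:] − Σₗ aₗ[1]bₗ[0]cₗ = [6, -6, 4] − (2)·(0)·[2, 2, 0] = [6, -6, 4]. Then w[k] = R[1,0,k] / 2 for each k, giving w = [6, -6, 4] / 2 = [3, -3, 2].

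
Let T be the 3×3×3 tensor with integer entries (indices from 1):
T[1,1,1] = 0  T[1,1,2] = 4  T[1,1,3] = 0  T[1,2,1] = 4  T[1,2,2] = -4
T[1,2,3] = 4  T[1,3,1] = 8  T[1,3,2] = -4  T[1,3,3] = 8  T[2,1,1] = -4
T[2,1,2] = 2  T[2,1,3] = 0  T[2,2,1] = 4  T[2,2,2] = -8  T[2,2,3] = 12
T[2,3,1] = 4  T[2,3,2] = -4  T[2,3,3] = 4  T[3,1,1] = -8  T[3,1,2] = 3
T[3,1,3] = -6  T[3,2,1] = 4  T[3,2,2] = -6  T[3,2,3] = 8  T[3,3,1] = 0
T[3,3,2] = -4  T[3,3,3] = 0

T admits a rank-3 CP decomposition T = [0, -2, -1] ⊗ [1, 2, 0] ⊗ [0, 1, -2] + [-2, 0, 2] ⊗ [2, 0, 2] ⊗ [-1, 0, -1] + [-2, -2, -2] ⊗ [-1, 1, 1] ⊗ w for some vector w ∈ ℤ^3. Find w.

w = [-2, 2, -2]

Subtract the known terms from T to get the rank-1 residual R = [-2, -2, -2] ⊗ [-1, 1, 1] ⊗ w, so R[i,j,k] = a[i]·b[j]·w[k]. Pick indices with nonzero a[1]·b[1] = (-2)·(-1) = 2. Only the fibre through (1,1,·) is needed: R[1,1,:] = T[1,1,:] − Σₗ aₗ[1]bₗ[1]cₗ = [0, 4, 0] − (0)·(1)·[0, 1, -2] − (-2)·(2)·[-1, 0, -1] = [-4, 4, -4]. Then w[k] = R[1,1,k] / 2 for each k, giving w = [-4, 4, -4] / 2 = [-2, 2, -2].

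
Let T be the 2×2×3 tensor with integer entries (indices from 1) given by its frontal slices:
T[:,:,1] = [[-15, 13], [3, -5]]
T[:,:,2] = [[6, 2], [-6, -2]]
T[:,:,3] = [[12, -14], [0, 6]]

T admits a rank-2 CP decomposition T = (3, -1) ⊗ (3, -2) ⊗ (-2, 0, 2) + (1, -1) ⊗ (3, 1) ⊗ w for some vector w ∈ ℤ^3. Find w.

Subtract the known terms from T to get the rank-1 residual R = (1, -1) ⊗ (3, 1) ⊗ w, so R[i,j,k] = a[i]·b[j]·w[k]. Pick indices with nonzero a[1]·b[1] = (1)·(3) = 3. Only the fibre through (1,1,·) is needed: R[1,1,:] = T[1,1,:] − Σₗ aₗ[1]bₗ[1]cₗ = [-15, 6, 12] − (3)·(3)·(-2, 0, 2) = [3, 6, -6]. Then w[k] = R[1,1,k] / 3 for each k, giving w = [3, 6, -6] / 3 = (1, 2, -2).

w = (1, 2, -2)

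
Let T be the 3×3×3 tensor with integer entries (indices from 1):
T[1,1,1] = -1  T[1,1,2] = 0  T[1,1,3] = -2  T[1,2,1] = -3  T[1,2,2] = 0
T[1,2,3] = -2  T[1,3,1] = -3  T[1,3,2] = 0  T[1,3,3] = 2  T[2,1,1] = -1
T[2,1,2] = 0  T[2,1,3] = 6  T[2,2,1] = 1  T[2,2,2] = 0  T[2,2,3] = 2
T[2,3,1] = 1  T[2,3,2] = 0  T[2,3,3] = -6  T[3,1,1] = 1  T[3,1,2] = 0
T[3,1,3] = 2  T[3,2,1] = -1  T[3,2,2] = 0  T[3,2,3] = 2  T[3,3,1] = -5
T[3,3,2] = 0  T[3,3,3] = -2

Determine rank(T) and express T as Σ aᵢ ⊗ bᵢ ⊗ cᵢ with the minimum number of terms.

rank(T) = 3

Lower bound: the mode-1 unfolding of T (rows indexed by i, columns by (j,k) = (1,1), (1,2), (1,3), (2,1), (2,2), (2,3), (3,1), (3,2), (3,3)) is [[-1, 0, -2, -3, 0, -2, -3, 0, 2], [-1, 0, 6, 1, 0, 2, 1, 0, -6], [1, 0, 2, -1, 0, 2, -5, 0, -2]].
There the 3×3 minor on rows i ∈ {1, 2, 3}, columns (j,k) ∈ {(1,1), (1,3), (2,1)} is det [[-1, -2, -3], [-1, 6, 1], [1, 2, -1]] = 32 ≠ 0, so this unfolding has rank ≥ 3; CP rank is at least every unfolding rank, so rank(T) ≥ 3. (Unfolding ranks only ever bound the CP rank from below — rank(T) can be strictly larger than all of them — so the matching upper bound has to come from an explicit 3-term decomposition.)
Upper bound: T is a sum of 3 rank-1 terms, T = [0, 1, 0] ⊗ [1, 0, -1] ⊗ [-2, 0, 4] + [1, -1, -1] ⊗ [1, 1, -1] ⊗ [-1, 0, -2] + [1, 0, 1] ⊗ [0, 1, 2] ⊗ [-2, 0, 0] (one valid choice — decompositions are not unique — normalised so each a, b is primitive with positive first nonzero entry; check it by expanding all entries), so rank(T) ≤ 3.
These bounds meet, so rank(T) = 3.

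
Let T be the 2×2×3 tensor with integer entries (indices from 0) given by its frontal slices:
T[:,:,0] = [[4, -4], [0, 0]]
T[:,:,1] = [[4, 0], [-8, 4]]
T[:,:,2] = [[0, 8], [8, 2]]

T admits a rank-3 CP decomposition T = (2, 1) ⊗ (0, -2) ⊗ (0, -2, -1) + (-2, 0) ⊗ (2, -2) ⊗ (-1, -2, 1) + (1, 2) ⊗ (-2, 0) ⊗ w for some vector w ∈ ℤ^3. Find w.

w = (0, 2, -2)

Subtract the known terms from T to get the rank-1 residual R = (1, 2) ⊗ (-2, 0) ⊗ w, so R[i,j,k] = a[i]·b[j]·w[k]. Pick indices with nonzero a[0]·b[0] = (1)·(-2) = -2. Only the fibre through (0,0,·) is needed: R[0,0,:] = T[0,0,:] − Σₗ aₗ[0]bₗ[0]cₗ = [4, 4, 0] − (2)·(0)·(0, -2, -1) − (-2)·(2)·(-1, -2, 1) = [0, -4, 4]. Then w[k] = R[0,0,k] / -2 for each k, giving w = [0, -4, 4] / -2 = (0, 2, -2).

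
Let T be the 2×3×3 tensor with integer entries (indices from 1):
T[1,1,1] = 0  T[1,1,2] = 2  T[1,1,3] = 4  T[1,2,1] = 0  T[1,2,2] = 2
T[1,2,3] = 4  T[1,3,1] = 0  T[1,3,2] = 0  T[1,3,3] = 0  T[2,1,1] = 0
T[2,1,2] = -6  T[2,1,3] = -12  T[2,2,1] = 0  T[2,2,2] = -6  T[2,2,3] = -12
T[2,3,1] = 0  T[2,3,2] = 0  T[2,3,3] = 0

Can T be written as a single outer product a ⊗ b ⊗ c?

Yes

The mode-1 fibre T[:,1,2] = [2, -6] gives a = [1, -3] (primitive direction); the mode-2 fibre T[1,:,2] = [2, 2, 0] gives b = [1, 1, 0]; then c[k] = T[1,1,k] / (a[1]·b[1]) = [0, 2, 4] / 1 = [0, 2, 4].
Expanding [1, -3] ⊗ [1, 1, 0] ⊗ [0, 2, 4] reproduces all 18 entries of T, so T = [1, -3] ⊗ [1, 1, 0] ⊗ [0, 2, 4] and rank(T) ≤ 1.
Equivalently every frontal slice T[:,:,k] is c[k] times the rank-1 matrix [1, -3] ⊗ [1, 1, 0]. So T has rank 1 (it is nonzero).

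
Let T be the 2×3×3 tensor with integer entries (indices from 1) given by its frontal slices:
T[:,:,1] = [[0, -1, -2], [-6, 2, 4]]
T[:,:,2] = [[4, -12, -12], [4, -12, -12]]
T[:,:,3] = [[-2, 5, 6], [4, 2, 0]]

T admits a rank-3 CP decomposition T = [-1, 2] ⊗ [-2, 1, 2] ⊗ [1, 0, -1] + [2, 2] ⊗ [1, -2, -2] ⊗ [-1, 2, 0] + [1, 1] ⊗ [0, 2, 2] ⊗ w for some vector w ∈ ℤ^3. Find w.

w = [-2, -2, 2]

Subtract the known terms from T to get the rank-1 residual R = [1, 1] ⊗ [0, 2, 2] ⊗ w, so R[i,j,k] = a[i]·b[j]·w[k]. Pick indices with nonzero a[1]·b[2] = (1)·(2) = 2. Only the fibre through (1,2,·) is needed: R[1,2,:] = T[1,2,:] − Σₗ aₗ[1]bₗ[2]cₗ = [-1, -12, 5] − (-1)·(1)·[1, 0, -1] − (2)·(-2)·[-1, 2, 0] = [-4, -4, 4]. Then w[k] = R[1,2,k] / 2 for each k, giving w = [-4, -4, 4] / 2 = [-2, -2, 2].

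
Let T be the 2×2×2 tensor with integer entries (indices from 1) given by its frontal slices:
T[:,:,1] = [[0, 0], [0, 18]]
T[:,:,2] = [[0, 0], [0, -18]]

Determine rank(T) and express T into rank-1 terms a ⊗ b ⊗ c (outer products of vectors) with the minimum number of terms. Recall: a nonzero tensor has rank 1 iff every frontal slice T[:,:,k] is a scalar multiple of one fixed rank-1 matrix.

rank(T) = 1

Lower bound: T ≠ 0 (e.g. T[2,2,1] = 18), so rank(T) ≥ 1.
Upper bound: if T = a ⊗ b ⊗ c then every fibre of T is a multiple of the corresponding factor, so read the factors off the fibres through the nonzero entry T[2,2,1] = 18.
The mode-1 fibre T[:,2,1] = [0, 18] gives a = (0, 1) (primitive direction); the mode-2 fibre T[2,:,1] = [0, 18] gives b = (0, 1); then c[k] = T[2,2,k] / (a[2]·b[2]) = [18, -18] / 1 = (18, -18).
Expanding (0, 1) ⊗ (0, 1) ⊗ (18, -18) reproduces all 8 entries of T, so T = (0, 1) ⊗ (0, 1) ⊗ (18, -18) and rank(T) ≤ 1.
These bounds meet, so rank(T) = 1.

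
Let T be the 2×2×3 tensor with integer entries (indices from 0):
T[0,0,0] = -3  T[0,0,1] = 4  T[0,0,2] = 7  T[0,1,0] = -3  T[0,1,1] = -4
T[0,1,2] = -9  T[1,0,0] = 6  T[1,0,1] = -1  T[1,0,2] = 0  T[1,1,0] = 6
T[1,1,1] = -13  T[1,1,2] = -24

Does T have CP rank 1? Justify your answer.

The mode-1 unfolding of T (rows indexed by i, columns by (j,k) = (0,0), (0,1), (0,2), (1,0), (1,1), (1,2)) is [[-3, 4, 7, -3, -4, -9], [6, -1, 0, 6, -13, -24]].
There the 2×2 minor on rows i ∈ {0, 1}, columns (j,k) ∈ {(0,0), (0,1)} is det [[-3, 4], [6, -1]] = -21 ≠ 0, so this unfolding has rank ≥ 2; CP rank is at least every unfolding rank, so rank(T) ≥ 2.
In particular rank(T) ≥ 2 > 1, so T is not rank-1.

No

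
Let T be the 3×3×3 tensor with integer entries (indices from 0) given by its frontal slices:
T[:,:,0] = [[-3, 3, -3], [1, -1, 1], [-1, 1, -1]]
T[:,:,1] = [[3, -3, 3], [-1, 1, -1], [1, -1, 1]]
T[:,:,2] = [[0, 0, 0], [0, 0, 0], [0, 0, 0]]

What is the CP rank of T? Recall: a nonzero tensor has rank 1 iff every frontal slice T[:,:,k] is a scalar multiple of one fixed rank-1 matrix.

1

Lower bound: T ≠ 0 (e.g. T[0,0,0] = -3), so rank(T) ≥ 1.
Upper bound: if T = a ⊗ b ⊗ c then every fibre of T is a multiple of the corresponding factor, so read the factors off the fibres through the nonzero entry T[0,0,0] = -3.
The mode-1 fibre T[:,0,0] = [-3, 1, -1] gives a = [3, -1, 1] (primitive direction); the mode-2 fibre T[0,:,0] = [-3, 3, -3] gives b = [1, -1, 1]; then c[k] = T[0,0,k] / (a[0]·b[0]) = [-3, 3, 0] / 3 = [-1, 1, 0].
Expanding [3, -1, 1] ⊗ [1, -1, 1] ⊗ [-1, 1, 0] reproduces all 27 entries of T, so T = [3, -1, 1] ⊗ [1, -1, 1] ⊗ [-1, 1, 0] and rank(T) ≤ 1.
These bounds meet, so rank(T) = 1.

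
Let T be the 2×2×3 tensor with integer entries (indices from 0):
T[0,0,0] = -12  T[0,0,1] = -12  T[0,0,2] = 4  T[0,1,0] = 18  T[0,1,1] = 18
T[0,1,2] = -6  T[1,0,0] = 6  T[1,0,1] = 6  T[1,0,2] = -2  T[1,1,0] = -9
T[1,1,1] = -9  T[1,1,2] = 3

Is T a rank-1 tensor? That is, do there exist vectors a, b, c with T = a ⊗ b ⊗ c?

Yes

If T = a ⊗ b ⊗ c then every fibre of T is a multiple of the corresponding factor, so read the factors off the fibres through the nonzero entry T[0,0,0] = -12.
The mode-1 fibre T[:,0,0] = [-12, 6] gives a = [2, -1] (primitive direction); the mode-2 fibre T[0,:,0] = [-12, 18] gives b = [2, -3]; then c[k] = T[0,0,k] / (a[0]·b[0]) = [-12, -12, 4] / 4 = [-3, -3, 1].
Expanding [2, -1] ⊗ [2, -3] ⊗ [-3, -3, 1] reproduces all 12 entries of T, so T = [2, -1] ⊗ [2, -3] ⊗ [-3, -3, 1] and rank(T) ≤ 1.
Equivalently every frontal slice T[:,:,k] is c[k] times the rank-1 matrix [2, -1] ⊗ [2, -3]. So T has rank 1 (it is nonzero).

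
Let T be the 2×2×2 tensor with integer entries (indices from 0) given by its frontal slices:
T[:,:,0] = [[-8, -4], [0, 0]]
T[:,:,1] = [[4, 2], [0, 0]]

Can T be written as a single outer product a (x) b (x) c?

Yes

If T = a (x) b (x) c then every fibre of T is a multiple of the corresponding factor, so read the factors off the fibres through the nonzero entry T[0,0,0] = -8.
The mode-1 fibre T[:,0,0] = [-8, 0] gives a = [1, 0] (primitive direction); the mode-2 fibre T[0,:,0] = [-8, -4] gives b = [2, 1]; then c[k] = T[0,0,k] / (a[0]·b[0]) = [-8, 4] / 2 = [-4, 2].
Expanding [1, 0] (x) [2, 1] (x) [-4, 2] reproduces all 8 entries of T, so T = [1, 0] (x) [2, 1] (x) [-4, 2] and rank(T) ≤ 1.
Equivalently every frontal slice T[:,:,k] is c[k] times the rank-1 matrix [1, 0] (x) [2, 1]. So T has rank 1 (it is nonzero).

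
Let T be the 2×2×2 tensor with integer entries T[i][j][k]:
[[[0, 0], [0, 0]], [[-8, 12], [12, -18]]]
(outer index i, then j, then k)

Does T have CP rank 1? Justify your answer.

Yes

If T = a ⊗ b ⊗ c then every fibre of T is a multiple of the corresponding factor, so read the factors off the fibres through the nonzero entry T[1,0,0] = -8.
The mode-1 fibre T[:,0,0] = [0, -8] gives a = [0, 1] (primitive direction); the mode-2 fibre T[1,:,0] = [-8, 12] gives b = [2, -3]; then c[k] = T[1,0,k] / (a[1]·b[0]) = [-8, 12] / 2 = [-4, 6].
Expanding [0, 1] ⊗ [2, -3] ⊗ [-4, 6] reproduces all 8 entries of T, so T = [0, 1] ⊗ [2, -3] ⊗ [-4, 6] and rank(T) ≤ 1.
Equivalently every frontal slice T[:,:,k] is c[k] times the rank-1 matrix [0, 1] ⊗ [2, -3]. So T has rank 1 (it is nonzero).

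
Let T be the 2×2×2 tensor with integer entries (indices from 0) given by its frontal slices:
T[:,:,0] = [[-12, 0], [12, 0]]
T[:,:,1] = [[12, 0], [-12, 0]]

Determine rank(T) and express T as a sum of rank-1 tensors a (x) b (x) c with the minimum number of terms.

rank(T) = 1

Lower bound: T ≠ 0 (e.g. T[0,0,0] = -12), so rank(T) ≥ 1.
Upper bound: if T = a (x) b (x) c then every fibre of T is a multiple of the corresponding factor, so read the factors off the fibres through the nonzero entry T[0,0,0] = -12.
The mode-1 fibre T[:,0,0] = [-12, 12] gives a = [1, -1] (primitive direction); the mode-2 fibre T[0,:,0] = [-12, 0] gives b = [1, 0]; then c[k] = T[0,0,k] / (a[0]·b[0]) = [-12, 12] / 1 = [-12, 12].
Expanding [1, -1] (x) [1, 0] (x) [-12, 12] reproduces all 8 entries of T, so T = [1, -1] (x) [1, 0] (x) [-12, 12] and rank(T) ≤ 1.
These bounds meet, so rank(T) = 1.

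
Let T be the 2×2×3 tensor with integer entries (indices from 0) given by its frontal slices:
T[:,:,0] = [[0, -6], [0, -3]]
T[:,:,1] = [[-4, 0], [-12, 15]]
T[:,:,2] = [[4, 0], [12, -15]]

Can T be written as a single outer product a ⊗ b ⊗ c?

No

The mode-3 unfolding of T (rows indexed by k, columns by (i,j) = (0,0), (0,1), (1,0), (1,1)) is [[0, -6, 0, -3], [-4, 0, -12, 15], [4, 0, 12, -15]].
There the 2×2 minor on rows k ∈ {0, 1}, columns (i,j) ∈ {(0,0), (0,1)} is det [[0, -6], [-4, 0]] = -24 ≠ 0, so this unfolding has rank ≥ 2; CP rank is at least every unfolding rank, so rank(T) ≥ 2.
In particular rank(T) ≥ 2 > 1, so T is not rank-1.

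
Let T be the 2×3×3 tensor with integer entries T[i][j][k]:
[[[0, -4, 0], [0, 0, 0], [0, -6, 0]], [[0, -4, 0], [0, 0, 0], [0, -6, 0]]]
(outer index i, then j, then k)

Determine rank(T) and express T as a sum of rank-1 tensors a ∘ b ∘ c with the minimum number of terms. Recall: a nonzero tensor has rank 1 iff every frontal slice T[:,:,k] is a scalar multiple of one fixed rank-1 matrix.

rank(T) = 1

Lower bound: T ≠ 0 (e.g. T[0,0,1] = -4), so rank(T) ≥ 1.
Upper bound: if T = a ∘ b ∘ c then every fibre of T is a multiple of the corresponding factor, so read the factors off the fibres through the nonzero entry T[0,0,1] = -4.
The mode-1 fibre T[:,0,1] = [-4, -4] gives a = (1, 1) (primitive direction); the mode-2 fibre T[0,:,1] = [-4, 0, -6] gives b = (2, 0, 3); then c[k] = T[0,0,k] / (a[0]·b[0]) = [0, -4, 0] / 2 = (0, -2, 0).
Expanding (1, 1) ∘ (2, 0, 3) ∘ (0, -2, 0) reproduces all 18 entries of T, so T = (1, 1) ∘ (2, 0, 3) ∘ (0, -2, 0) and rank(T) ≤ 1.
These bounds meet, so rank(T) = 1.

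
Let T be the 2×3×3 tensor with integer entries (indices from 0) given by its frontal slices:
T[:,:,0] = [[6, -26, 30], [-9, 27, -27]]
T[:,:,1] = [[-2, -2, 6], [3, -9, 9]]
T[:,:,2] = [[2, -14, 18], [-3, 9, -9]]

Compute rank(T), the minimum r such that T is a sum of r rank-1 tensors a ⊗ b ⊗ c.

Lower bound: in the mode-3 unfolding of T (rows indexed by k, columns by (i,j)) the 2×2 minor on rows k ∈ {0, 1}, columns (i,j) ∈ {(0,0), (0,1)} is det [[6, -26], [-2, -2]] = -64 ≠ 0, so that unfolding has rank ≥ 2 and hence rank(T) ≥ 2 (CP rank is at least every unfolding rank, though it can be larger).
Upper bound: with S_k = T[:,:,k], the two rank-1 terms a₁b₁ᵀ, a₂b₂ᵀ are the rank-1 members of the pencil x·S₀ + y·S₁.
The 2×2 minor of x·S₀ + y·S₁ on rows {0,1}, columns {0,1} is −72·x² − 48·xy + 24·y² = (-24)·(3·x − y)(x + y), vanishing at (x:y) = (1:3) and (1:-1).
M₁ = S₀ + 3·S₁ = [[0, -32, 48], [0, 0, 0]] = (-16)·[1, 0][0, 2, -3]ᵀ and M₂ = S₀ − S₁ = [[8, -24, 24], [-12, 36, -36]] = 4·[2, -3][1, -3, 3]ᵀ, so take a₁ = [1, 0], b₁ = [0, 2, -3], a₂ = [2, -3], b₂ = [1, -3, 3].
Each slice is an integer combination of E₁ = a₁b₁ᵀ and E₂ = a₂b₂ᵀ: S₀ = −4·E₁ + 3·E₂, S₁ = −4·E₁ − E₂, S₂ = −4·E₁ + E₂; reading off coefficients, c₁ = [-4, -4, -4] and c₂ = [3, -1, 1].
Hence T = [1, 0] ⊗ [0, 2, -3] ⊗ [-4, -4, -4] + [2, -3] ⊗ [1, -3, 3] ⊗ [3, -1, 1], so rank(T) ≤ 2.
These bounds meet, so rank(T) = 2.

2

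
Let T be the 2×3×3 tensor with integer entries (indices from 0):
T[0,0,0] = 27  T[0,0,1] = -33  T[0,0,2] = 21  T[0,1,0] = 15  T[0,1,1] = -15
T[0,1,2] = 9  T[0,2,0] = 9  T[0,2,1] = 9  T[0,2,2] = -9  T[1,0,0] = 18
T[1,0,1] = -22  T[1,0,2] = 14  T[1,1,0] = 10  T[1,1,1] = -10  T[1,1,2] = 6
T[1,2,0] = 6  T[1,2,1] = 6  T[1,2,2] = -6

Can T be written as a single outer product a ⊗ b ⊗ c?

The mode-2 unfolding of T (rows indexed by j, columns by (i,k) = (0,0), (0,1), (0,2), (1,0), (1,1), (1,2)) is [[27, -33, 21, 18, -22, 14], [15, -15, 9, 10, -10, 6], [9, 9, -9, 6, 6, -6]].
There the 2×2 minor on rows j ∈ {0, 1}, columns (i,k) ∈ {(0,0), (0,1)} is det [[27, -33], [15, -15]] = 90 ≠ 0, so this unfolding has rank ≥ 2; CP rank is at least every unfolding rank, so rank(T) ≥ 2.
In particular rank(T) ≥ 2 > 1, so T is not rank-1.

No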